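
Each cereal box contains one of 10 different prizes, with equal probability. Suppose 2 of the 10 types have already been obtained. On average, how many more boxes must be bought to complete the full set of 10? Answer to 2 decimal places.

Starting from 2 distinct types, each trial gives a new one with probability (10−i)/10 when i types are held, so the wait for the next new type is 10/(10−i).
E = 10/8 + 10/7 + 10/6 + 10/5 + 10/4 + 10/3 + 10/2 + 10/1 = 761/28 ≈ 27.18.

27.18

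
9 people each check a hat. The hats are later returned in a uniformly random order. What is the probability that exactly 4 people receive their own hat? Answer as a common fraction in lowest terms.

Choose which 4 of the 9 are fixed: C(9,4) = 126 ways.
The remaining 5 must have no fixed point: D(5) = 44.
P = 126·44/362880 = 11/720.

11/720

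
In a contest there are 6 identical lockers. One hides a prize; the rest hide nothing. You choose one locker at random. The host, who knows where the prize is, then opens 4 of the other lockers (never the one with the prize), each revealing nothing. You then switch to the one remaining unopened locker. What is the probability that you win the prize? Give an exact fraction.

5/6

Your original locker holds the prize with probability 1/6, so the other 5 collectively hold it with probability 5/6.
The host can always find 4 empty lockers to open, so the reveals don't change that 5/6; it is now spread over the 1 remaining unopened locker.
P(win by switching) = (5/6) · (1/1) = 5/6.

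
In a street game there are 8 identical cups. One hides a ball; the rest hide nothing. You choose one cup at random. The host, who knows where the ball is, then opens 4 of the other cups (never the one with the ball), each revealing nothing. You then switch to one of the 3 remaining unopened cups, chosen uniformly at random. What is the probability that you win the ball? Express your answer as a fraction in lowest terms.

Your original cup holds the ball with probability 1/8, so the other 7 collectively hold it with probability 7/8.
The host can always find 4 empty cups to open, so the reveals don't change that 7/8; it is now spread over the 3 remaining unopened cups.
P(win by switching) = (7/8) · (1/3) = 7/24.

7/24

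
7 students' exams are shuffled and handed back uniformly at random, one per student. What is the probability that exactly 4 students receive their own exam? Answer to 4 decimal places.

Choose which 4 of the 7 are fixed: C(7,4) = 35 ways.
The remaining 3 must have no fixed point: D(3) = 2.
P = 35·2/5040 = 1/72 ≈ 0.0139.

0.0139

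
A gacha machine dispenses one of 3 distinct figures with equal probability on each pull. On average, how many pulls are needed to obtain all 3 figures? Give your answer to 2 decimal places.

After i distinct types are collected, each trial gives a new one with probability (3−i)/3, so the expected wait for the next new type is 3/(3−i).
E = 3/3 + 3/2 + 3/1 = 11/2 ≈ 5.50.

5.50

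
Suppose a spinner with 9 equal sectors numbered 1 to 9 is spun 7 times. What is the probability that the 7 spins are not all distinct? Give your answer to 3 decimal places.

P(all 7 different) = 9/9 · 8/9 · ··· · 3/9 ≈ 0.038.
P(at least two equal) = 1 − 0.038 = 0.962.

0.962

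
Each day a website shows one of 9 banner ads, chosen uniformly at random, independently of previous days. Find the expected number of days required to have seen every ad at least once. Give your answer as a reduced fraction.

7129/280

After i distinct types are collected, each trial gives a new one with probability (9−i)/9, so the expected wait for the next new type is 9/(9−i).
E = 9/9 + 9/8 + 9/7 + 9/6 + 9/5 + 9/4 + 9/3 + 9/2 + 9/1 = 7129/280.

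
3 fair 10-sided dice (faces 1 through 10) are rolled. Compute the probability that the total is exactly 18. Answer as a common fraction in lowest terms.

There are 10^3 = 1000 equally likely outcomes.
The number of ordered 3-tuples from {1,…,10} summing to 18 is 73.
P(sum = 18) = 73/1000.

73/1000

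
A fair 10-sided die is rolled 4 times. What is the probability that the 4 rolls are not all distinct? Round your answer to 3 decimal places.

P(all 4 different) = 10/10 · 9/10 · ··· · 7/10 ≈ 0.504.
P(at least two equal) = 1 − 0.504 = 0.496.

0.496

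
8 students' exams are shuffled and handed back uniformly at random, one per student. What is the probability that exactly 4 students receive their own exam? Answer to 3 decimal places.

0.016

Choose which 4 of the 8 are fixed: C(8,4) = 70 ways.
The remaining 4 must have no fixed point: D(4) = 9.
P = 70·9/40320 = 1/64 ≈ 0.016.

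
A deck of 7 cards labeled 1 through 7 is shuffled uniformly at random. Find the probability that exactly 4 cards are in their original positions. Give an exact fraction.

Choose which 4 of the 7 are fixed: C(7,4) = 35 ways.
The remaining 3 must have no fixed point: D(3) = 2.
P = 35·2/5040 = 1/72.

1/72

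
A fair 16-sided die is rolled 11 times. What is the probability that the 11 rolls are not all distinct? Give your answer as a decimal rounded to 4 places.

0.9901

P(all 11 different) = 16/16 · 15/16 · ··· · 6/16 ≈ 0.0099.
P(at least two equal) = 1 − 0.0099 = 0.9901.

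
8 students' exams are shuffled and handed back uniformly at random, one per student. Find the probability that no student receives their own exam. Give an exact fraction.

This is the derangement probability: permutations of 8 with no fixed point.
D(8) = 8! · (1 − 1/1! + 1/2! − ··· + (−1)^8/8!) = 14833.
P = 14833/40320 = 2119/5760.

2119/5760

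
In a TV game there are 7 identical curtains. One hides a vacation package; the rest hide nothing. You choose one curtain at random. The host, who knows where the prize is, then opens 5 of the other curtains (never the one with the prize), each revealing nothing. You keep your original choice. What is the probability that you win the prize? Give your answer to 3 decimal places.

The host can always open 5 empty curtains regardless of your choice, so the reveals give no information about your original curtain.
P(win by staying) = 1/7 ≈ 0.143.

0.143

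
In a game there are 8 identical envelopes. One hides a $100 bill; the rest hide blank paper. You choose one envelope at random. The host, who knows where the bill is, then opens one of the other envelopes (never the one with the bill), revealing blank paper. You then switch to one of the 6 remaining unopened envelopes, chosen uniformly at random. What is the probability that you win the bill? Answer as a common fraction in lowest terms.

7/48

Your original envelope holds the bill with probability 1/8, so the other 7 collectively hold it with probability 7/8.
The host can always find an empty envelope to open, so this doesn't change that 7/8; it is now spread over the 6 remaining unopened envelopes.
P(win by switching) = (7/8) · (1/6) = 7/48.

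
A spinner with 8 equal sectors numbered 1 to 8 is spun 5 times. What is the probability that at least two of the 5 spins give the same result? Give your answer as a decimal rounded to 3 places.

P(all 5 different) = 8/8 · 7/8 · ··· · 4/8 ≈ 0.205.
P(at least two equal) = 1 − 0.205 = 0.795.

0.795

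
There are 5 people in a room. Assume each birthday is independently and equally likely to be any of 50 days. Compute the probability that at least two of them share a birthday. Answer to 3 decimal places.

It's easier to compute the probability that all 5 are distinct.
P(all distinct) = 50/50 · 49/50 · ··· · 46/50 ≈ 0.814.
So the probability of at least one match is 1 − 0.814 = 0.186.

0.186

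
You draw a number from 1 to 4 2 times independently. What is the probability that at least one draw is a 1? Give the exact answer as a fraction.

7/16

P(no draw is a 1) = (3/4)^2 = 9/16.
P(at least one) = 1 − 9/16 = 7/16.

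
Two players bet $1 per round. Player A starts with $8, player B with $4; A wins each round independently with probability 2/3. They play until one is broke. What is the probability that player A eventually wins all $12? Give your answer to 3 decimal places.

0.996

Let r = q/p = (1/3)/(2/3) = 1/2. The recurrence P(i) = p·P(i+1) + q·P(i−1) with P(0)=0, P(12)=1 gives P(i) = (1 − r^i)/(1 − r^12).
P(8) = (1 − (1/2)^8) / (1 − (1/2)^12) = 272/273 ≈ 0.996.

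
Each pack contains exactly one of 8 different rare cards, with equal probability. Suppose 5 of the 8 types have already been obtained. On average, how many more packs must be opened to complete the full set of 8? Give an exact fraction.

Starting from 5 distinct types, each trial gives a new one with probability (8−i)/8 when i types are held, so the wait for the next new type is 8/(8−i).
E = 8/3 + 8/2 + 8/1 = 44/3.

44/3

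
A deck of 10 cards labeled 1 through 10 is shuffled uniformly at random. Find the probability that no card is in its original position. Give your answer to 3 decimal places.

0.368

This is the derangement probability: permutations of 10 with no fixed point.
D(10) = 10! · (1 − 1/1! + 1/2! − ··· + (−1)^10/10!) = 1334961.
P = 1334961/3628800 = 16481/44800 ≈ 0.368.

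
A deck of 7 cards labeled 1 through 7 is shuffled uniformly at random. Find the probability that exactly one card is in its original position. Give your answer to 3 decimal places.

0.368

Choose which one is fixed: C(7,1) = 7 ways.
The remaining 6 must have no fixed point: D(6) = 265.
P = 7·265/5040 = 53/144 ≈ 0.368.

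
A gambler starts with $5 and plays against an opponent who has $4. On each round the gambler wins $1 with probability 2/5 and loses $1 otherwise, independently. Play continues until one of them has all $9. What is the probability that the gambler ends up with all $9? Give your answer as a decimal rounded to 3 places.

Let r = q/p = (3/5)/(2/5) = 3/2. The recurrence P(i) = p·P(i+1) + q·P(i−1) with P(0)=0, P(9)=1 gives P(i) = (1 − r^i)/(1 − r^9).
P(5) = (1 − (3/2)^5) / (1 − (3/2)^9) = 3376/19171 ≈ 0.176.

0.176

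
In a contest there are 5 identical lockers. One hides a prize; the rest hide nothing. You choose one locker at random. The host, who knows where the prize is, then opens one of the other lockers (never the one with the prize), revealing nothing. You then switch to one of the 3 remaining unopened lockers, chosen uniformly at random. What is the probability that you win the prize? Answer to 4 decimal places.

Your original locker holds the prize with probability 1/5, so the other 4 collectively hold it with probability 4/5.
The host can always find an empty locker to open, so this doesn't change that 4/5; it is now spread over the 3 remaining unopened lockers.
P(win by switching) = (4/5) · (1/3) = 4/15 ≈ 0.2667.

0.2667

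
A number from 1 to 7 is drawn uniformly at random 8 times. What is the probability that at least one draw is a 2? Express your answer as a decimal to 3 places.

P(no draw is a 2) = (6/7)^8 ≈ 0.291.
P(at least one) = 1 − 0.291 = 0.709.

0.709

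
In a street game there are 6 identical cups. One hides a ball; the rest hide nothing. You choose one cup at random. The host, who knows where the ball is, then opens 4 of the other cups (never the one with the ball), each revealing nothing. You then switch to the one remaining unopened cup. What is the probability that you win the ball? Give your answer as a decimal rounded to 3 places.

Your original cup holds the ball with probability 1/6, so the other 5 collectively hold it with probability 5/6.
The host can always find 4 empty cups to open, so the reveals don't change that 5/6; it is now spread over the 1 remaining unopened cup.
P(win by switching) = (5/6) · (1/1) = 5/6 ≈ 0.833.

0.833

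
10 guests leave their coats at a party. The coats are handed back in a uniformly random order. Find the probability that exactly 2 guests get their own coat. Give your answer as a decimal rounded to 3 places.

0.184

Choose which 2 of the 10 are fixed: C(10,2) = 45 ways.
The remaining 8 must have no fixed point: D(8) = 14833.
P = 45·14833/3628800 = 2119/11520 ≈ 0.184.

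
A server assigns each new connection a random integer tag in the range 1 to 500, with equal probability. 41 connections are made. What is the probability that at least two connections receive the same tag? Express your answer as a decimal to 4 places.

0.8148

It's easier to compute the probability that all 41 are distinct.
P(all distinct) = 500/500 · 499/500 · ··· · 460/500 ≈ 0.1852.
So the probability of at least one match is 1 − 0.1852 = 0.8148.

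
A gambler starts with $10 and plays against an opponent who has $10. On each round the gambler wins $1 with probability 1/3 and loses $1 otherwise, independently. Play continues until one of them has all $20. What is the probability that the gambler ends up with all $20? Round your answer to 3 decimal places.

Let r = q/p = (2/3)/(1/3) = 2. The recurrence P(i) = p·P(i+1) + q·P(i−1) with P(0)=0, P(20)=1 gives P(i) = (1 − r^i)/(1 − r^20).
P(10) = (1 − (2)^10) / (1 − (2)^20) = 1/1025 ≈ 0.001.

0.001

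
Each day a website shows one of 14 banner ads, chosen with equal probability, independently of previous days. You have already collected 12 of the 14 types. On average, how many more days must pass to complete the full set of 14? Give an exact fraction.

Starting from 12 distinct types, each trial gives a new one with probability (14−i)/14 when i types are held, so the wait for the next new type is 14/(14−i).
E = 14/2 + 14/1 = 21.

21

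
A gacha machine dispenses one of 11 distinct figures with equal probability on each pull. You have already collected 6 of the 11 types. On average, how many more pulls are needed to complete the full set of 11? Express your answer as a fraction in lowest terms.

Starting from 6 distinct types, each trial gives a new one with probability (11−i)/11 when i types are held, so the wait for the next new type is 11/(11−i).
E = 11/5 + 11/4 + 11/3 + 11/2 + 11/1 = 1507/60.

1507/60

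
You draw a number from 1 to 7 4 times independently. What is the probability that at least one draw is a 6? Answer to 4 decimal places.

P(no draw is a 6) = (6/7)^4 ≈ 0.5398.
P(at least one) = 1 − 0.5398 = 0.4602.

0.4602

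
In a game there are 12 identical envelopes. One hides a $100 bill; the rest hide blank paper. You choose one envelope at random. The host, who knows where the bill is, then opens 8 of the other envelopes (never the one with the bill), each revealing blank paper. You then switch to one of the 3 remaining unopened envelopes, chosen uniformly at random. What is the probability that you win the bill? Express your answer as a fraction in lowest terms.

11/36

Your original envelope holds the bill with probability 1/12, so the other 11 collectively hold it with probability 11/12.
The host can always find 8 empty envelopes to open, so the reveals don't change that 11/12; it is now spread over the 3 remaining unopened envelopes.
P(win by switching) = (11/12) · (1/3) = 11/36.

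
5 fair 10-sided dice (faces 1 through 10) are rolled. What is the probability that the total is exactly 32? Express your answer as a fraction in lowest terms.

121/2500

There are 10^5 = 100000 equally likely outcomes.
The number of ordered 5-tuples from {1,…,10} summing to 32 is 4840.
P(sum = 32) = 4840/100000 = 121/2500.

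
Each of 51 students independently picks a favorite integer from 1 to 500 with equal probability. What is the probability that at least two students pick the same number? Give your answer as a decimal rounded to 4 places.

0.9287

It's easier to compute the probability that all 51 are distinct.
P(all distinct) = 500/500 · 499/500 · ··· · 450/500 ≈ 0.0713.
So the probability of at least one match is 1 − 0.0713 = 0.9287.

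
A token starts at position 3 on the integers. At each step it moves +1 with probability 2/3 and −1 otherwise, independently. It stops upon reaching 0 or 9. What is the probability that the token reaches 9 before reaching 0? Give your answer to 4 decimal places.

0.8767

Let r = q/p = (1/3)/(2/3) = 1/2. The recurrence P(i) = p·P(i+1) + q·P(i−1) with P(0)=0, P(9)=1 gives P(i) = (1 − r^i)/(1 − r^9).
P(3) = (1 − (1/2)^3) / (1 − (1/2)^9) = 64/73 ≈ 0.8767.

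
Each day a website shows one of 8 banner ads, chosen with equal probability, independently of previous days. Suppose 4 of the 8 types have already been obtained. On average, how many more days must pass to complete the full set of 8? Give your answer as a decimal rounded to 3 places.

Starting from 4 distinct types, each trial gives a new one with probability (8−i)/8 when i types are held, so the wait for the next new type is 8/(8−i).
E = 8/4 + 8/3 + 8/2 + 8/1 = 50/3 ≈ 16.667.

16.667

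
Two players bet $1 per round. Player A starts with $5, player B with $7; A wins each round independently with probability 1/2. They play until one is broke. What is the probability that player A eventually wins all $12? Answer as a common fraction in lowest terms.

5/12

With a fair step, P(i) = ½P(i−1) + ½P(i+1) with P(0)=0, P(12)=1 has the linear solution P(i) = i/12.
P(5) = 5/12.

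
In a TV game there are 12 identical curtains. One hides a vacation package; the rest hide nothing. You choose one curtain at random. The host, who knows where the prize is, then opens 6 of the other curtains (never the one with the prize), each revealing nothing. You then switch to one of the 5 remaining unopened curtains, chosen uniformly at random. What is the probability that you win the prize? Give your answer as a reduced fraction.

11/60

Your original curtain holds the prize with probability 1/12, so the other 11 collectively hold it with probability 11/12.
The host can always find 6 empty curtains to open, so the reveals don't change that 11/12; it is now spread over the 5 remaining unopened curtains.
P(win by switching) = (11/12) · (1/5) = 11/60.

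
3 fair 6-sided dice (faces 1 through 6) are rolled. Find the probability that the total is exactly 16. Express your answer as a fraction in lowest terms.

There are 6^3 = 216 equally likely outcomes.
The number of ordered 3-tuples from {1,…,6} summing to 16 is 6.
P(sum = 16) = 6/216 = 1/36.

1/36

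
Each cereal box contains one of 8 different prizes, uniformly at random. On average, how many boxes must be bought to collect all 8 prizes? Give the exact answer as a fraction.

761/35

After i distinct types are collected, each trial gives a new one with probability (8−i)/8, so the expected wait for the next new type is 8/(8−i).
E = 8/8 + 8/7 + 8/6 + 8/5 + 8/4 + 8/3 + 8/2 + 8/1 = 761/35.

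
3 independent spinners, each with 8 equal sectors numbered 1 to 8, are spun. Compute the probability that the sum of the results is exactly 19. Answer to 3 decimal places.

0.041

There are 8^3 = 512 equally likely outcomes.
The number of ordered 3-tuples from {1,…,8} summing to 19 is 21.
P(sum = 19) = 21/512 ≈ 0.041.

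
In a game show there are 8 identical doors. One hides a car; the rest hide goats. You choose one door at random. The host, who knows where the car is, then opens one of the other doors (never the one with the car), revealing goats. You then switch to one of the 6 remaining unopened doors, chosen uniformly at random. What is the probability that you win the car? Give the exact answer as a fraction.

Your original door holds the car with probability 1/8, so the other 7 collectively hold it with probability 7/8.
The host can always find an empty door to open, so this doesn't change that 7/8; it is now spread over the 6 remaining unopened doors.
P(win by switching) = (7/8) · (1/6) = 7/48.

7/48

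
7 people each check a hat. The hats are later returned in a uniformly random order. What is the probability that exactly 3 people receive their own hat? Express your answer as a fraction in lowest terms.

1/16

Choose which 3 of the 7 are fixed: C(7,3) = 35 ways.
The remaining 4 must have no fixed point: D(4) = 9.
P = 35·9/5040 = 1/16.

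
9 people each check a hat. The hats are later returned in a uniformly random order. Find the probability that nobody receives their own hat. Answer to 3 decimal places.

0.368

This is the derangement probability: permutations of 9 with no fixed point.
D(9) = 9! · (1 − 1/1! + 1/2! − ··· + (−1)^9/9!) = 133496.
P = 133496/362880 = 16687/45360 ≈ 0.368.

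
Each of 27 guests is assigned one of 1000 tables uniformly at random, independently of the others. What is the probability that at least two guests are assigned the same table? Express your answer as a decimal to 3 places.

0.298

It's easier to compute the probability that all 27 are distinct.
P(all distinct) = 1000/1000 · 999/1000 · ··· · 974/1000 ≈ 0.702.
So the probability of at least one match is 1 − 0.702 = 0.298.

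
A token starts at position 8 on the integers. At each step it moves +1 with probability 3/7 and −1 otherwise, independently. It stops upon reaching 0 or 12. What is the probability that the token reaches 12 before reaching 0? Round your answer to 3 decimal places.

Let r = q/p = (4/7)/(3/7) = 4/3. The recurrence P(i) = p·P(i+1) + q·P(i−1) with P(0)=0, P(12)=1 gives P(i) = (1 − r^i)/(1 − r^12).
P(8) = (1 − (4/3)^8) / (1 − (4/3)^12) = 27297/92833 ≈ 0.294.

0.294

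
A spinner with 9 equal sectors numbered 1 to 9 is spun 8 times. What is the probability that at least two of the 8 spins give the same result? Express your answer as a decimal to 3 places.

P(all 8 different) = 9/9 · 8/9 · ··· · 2/9 ≈ 0.008.
P(at least two equal) = 1 − 0.008 = 0.992.

0.992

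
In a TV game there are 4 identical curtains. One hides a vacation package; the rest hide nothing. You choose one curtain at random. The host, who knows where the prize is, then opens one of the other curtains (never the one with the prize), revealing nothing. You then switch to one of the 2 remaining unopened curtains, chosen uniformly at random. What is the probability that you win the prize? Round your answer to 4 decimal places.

0.3750

Your original curtain holds the prize with probability 1/4, so the other 3 collectively hold it with probability 3/4.
The host can always find an empty curtain to open, so this doesn't change that 3/4; it is now spread over the 2 remaining unopened curtains.
P(win by switching) = (3/4) · (1/2) = 3/8 ≈ 0.3750.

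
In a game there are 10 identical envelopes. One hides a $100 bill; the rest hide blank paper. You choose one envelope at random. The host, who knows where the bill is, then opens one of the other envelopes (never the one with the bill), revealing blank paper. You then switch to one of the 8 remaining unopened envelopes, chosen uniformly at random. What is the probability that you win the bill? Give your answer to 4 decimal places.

Your original envelope holds the bill with probability 1/10, so the other 9 collectively hold it with probability 9/10.
The host can always find an empty envelope to open, so this doesn't change that 9/10; it is now spread over the 8 remaining unopened envelopes.
P(win by switching) = (9/10) · (1/8) = 9/80 ≈ 0.1125.

0.1125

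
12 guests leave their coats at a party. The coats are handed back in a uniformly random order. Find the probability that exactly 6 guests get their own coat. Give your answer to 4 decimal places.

0.0005

Choose which 6 of the 12 are fixed: C(12,6) = 924 ways.
The remaining 6 must have no fixed point: D(6) = 265.
P = 924·265/479001600 = 53/103680 ≈ 0.0005.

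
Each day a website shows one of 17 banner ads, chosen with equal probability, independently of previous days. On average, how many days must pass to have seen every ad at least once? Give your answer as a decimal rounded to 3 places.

58.472

After i distinct types are collected, each trial gives a new one with probability (17−i)/17, so the expected wait for the next new type is 17/(17−i).
E = 17/17 + 17/16 + 17/15 + 17/14 + 17/13 + 17/12 + 17/11 + 17/10 + 17/9 + 17/8 + 17/7 + 17/6 + 17/5 + 17/4 + 17/3 + 17/2 + 17/1 = 42142223/720720 ≈ 58.472.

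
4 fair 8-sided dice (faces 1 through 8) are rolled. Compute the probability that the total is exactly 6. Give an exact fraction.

There are 8^4 = 4096 equally likely outcomes.
The number of ordered 4-tuples from {1,…,8} summing to 6 is 10.
P(sum = 6) = 10/4096 = 5/2048.

5/2048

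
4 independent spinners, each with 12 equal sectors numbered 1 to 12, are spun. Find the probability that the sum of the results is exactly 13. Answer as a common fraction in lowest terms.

There are 12^4 = 20736 equally likely outcomes.
The number of ordered 4-tuples from {1,…,12} summing to 13 is 220.
P(sum = 13) = 220/20736 = 55/5184.

55/5184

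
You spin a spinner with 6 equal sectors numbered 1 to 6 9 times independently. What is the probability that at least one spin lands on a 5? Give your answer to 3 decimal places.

P(no spin lands on a 5) = (5/6)^9 ≈ 0.194.
P(at least one) = 1 − 0.194 = 0.806.

0.806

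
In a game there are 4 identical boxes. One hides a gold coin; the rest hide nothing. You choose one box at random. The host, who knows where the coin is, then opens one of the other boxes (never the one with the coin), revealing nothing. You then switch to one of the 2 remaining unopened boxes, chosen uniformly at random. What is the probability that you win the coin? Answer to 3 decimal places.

0.375

Your original box holds the coin with probability 1/4, so the other 3 collectively hold it with probability 3/4.
The host can always find an empty box to open, so this doesn't change that 3/4; it is now spread over the 2 remaining unopened boxes.
P(win by switching) = (3/4) · (1/2) = 3/8 ≈ 0.375.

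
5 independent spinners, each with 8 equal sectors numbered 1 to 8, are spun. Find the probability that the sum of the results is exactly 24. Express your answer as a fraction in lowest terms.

595/8192

There are 8^5 = 32768 equally likely outcomes.
The number of ordered 5-tuples from {1,…,8} summing to 24 is 2380.
P(sum = 24) = 2380/32768 = 595/8192.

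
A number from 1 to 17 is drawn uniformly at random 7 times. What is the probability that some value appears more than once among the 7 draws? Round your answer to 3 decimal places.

P(all 7 different) = 17/17 · 16/17 · ··· · 11/17 ≈ 0.239.
P(at least two equal) = 1 − 0.239 = 0.761.

0.761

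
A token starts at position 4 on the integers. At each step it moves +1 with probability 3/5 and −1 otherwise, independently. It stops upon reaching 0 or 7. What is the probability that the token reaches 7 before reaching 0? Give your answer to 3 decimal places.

0.852

Let r = q/p = (2/5)/(3/5) = 2/3. The recurrence P(i) = p·P(i+1) + q·P(i−1) with P(0)=0, P(7)=1 gives P(i) = (1 − r^i)/(1 − r^7).
P(4) = (1 − (2/3)^4) / (1 − (2/3)^7) = 1755/2059 ≈ 0.852.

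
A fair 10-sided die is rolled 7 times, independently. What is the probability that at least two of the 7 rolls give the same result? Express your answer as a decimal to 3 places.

P(all 7 different) = 10/10 · 9/10 · ··· · 4/10 ≈ 0.060.
P(at least two equal) = 1 − 0.060 = 0.940.

0.940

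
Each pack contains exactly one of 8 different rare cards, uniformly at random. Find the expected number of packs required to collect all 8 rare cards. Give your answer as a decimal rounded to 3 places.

21.743

After i distinct types are collected, each trial gives a new one with probability (8−i)/8, so the expected wait for the next new type is 8/(8−i).
E = 8/8 + 8/7 + 8/6 + 8/5 + 8/4 + 8/3 + 8/2 + 8/1 = 761/35 ≈ 21.743.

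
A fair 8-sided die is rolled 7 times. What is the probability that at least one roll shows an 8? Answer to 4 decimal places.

P(no roll shows an 8) = (7/8)^7 ≈ 0.3927.
P(at least one) = 1 − 0.3927 = 0.6073.

0.6073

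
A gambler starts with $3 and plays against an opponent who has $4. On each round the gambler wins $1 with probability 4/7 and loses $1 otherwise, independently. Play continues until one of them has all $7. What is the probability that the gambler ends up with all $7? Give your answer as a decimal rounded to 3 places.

0.667

Let r = q/p = (3/7)/(4/7) = 3/4. The recurrence P(i) = p·P(i+1) + q·P(i−1) with P(0)=0, P(7)=1 gives P(i) = (1 − r^i)/(1 − r^7).
P(3) = (1 − (3/4)^3) / (1 − (3/4)^7) = 9472/14197 ≈ 0.667.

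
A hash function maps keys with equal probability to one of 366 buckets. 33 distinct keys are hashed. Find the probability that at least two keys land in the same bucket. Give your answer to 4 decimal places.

0.7740

It's easier to compute the probability that all 33 are distinct.
P(all distinct) = 366/366 · 365/366 · ··· · 334/366 ≈ 0.2260.
So the probability of at least one match is 1 − 0.2260 = 0.7740.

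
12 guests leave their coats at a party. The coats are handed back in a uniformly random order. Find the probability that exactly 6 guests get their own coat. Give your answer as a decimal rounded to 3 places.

0.001

Choose which 6 of the 12 are fixed: C(12,6) = 924 ways.
The remaining 6 must have no fixed point: D(6) = 265.
P = 924·265/479001600 = 53/103680 ≈ 0.001.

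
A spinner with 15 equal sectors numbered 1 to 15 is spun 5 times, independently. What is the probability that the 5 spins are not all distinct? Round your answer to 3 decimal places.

P(all 5 different) = 15/15 · 14/15 · ··· · 11/15 ≈ 0.475.
P(at least two equal) = 1 − 0.475 = 0.525.

0.525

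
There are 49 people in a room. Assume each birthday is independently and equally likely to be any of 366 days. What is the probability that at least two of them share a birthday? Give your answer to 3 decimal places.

It's easier to compute the probability that all 49 are distinct.
P(all distinct) = 366/366 · 365/366 · ··· · 318/366 ≈ 0.035.
So the probability of at least one match is 1 − 0.035 = 0.965.

0.965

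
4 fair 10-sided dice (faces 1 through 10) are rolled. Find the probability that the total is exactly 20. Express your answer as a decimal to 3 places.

0.063

There are 10^4 = 10000 equally likely outcomes.
The number of ordered 4-tuples from {1,…,10} summing to 20 is 633.
P(sum = 20) = 633/10000 ≈ 0.063.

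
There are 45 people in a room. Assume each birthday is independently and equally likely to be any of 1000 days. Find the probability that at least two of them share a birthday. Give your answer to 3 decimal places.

It's easier to compute the probability that all 45 are distinct.
P(all distinct) = 1000/1000 · 999/1000 · ··· · 956/1000 ≈ 0.366.
So the probability of at least one match is 1 − 0.366 = 0.634.

0.634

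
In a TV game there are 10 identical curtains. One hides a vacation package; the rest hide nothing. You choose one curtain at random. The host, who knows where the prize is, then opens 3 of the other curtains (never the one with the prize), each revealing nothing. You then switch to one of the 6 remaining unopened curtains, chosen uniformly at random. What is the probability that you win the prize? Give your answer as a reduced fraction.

3/20

Your original curtain holds the prize with probability 1/10, so the other 9 collectively hold it with probability 9/10.
The host can always find 3 empty curtains to open, so the reveals don't change that 9/10; it is now spread over the 6 remaining unopened curtains.
P(win by switching) = (9/10) · (1/6) = 3/20.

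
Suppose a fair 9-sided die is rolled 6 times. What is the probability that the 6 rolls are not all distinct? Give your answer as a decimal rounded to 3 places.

P(all 6 different) = 9/9 · 8/9 · ··· · 4/9 ≈ 0.114.
P(at least two equal) = 1 − 0.114 = 0.886.

0.886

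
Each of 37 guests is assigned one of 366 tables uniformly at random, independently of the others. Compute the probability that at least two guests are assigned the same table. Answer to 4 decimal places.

It's easier to compute the probability that all 37 are distinct.
P(all distinct) = 366/366 · 365/366 · ··· · 330/366 ≈ 0.1521.
So the probability of at least one match is 1 − 0.1521 = 0.8479.

0.8479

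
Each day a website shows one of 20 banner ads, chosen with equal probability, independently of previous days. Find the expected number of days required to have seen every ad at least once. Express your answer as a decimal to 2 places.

After i distinct types are collected, each trial gives a new one with probability (20−i)/20, so the expected wait for the next new type is 20/(20−i).
E = 20/20 + 20/19 + 20/18 + 20/17 + 20/16 + 20/15 + 20/14 + 20/13 + 20/12 + 20/11 + 20/10 + 20/9 + 20/8 + 20/7 + 20/6 + 20/5 + 20/4 + 20/3 + 20/2 + 20/1 = 279175675/3879876 ≈ 71.95.

71.95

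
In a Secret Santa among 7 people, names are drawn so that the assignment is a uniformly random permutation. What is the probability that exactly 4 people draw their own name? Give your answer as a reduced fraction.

1/72

Choose which 4 of the 7 are fixed: C(7,4) = 35 ways.
The remaining 3 must have no fixed point: D(3) = 2.
P = 35·2/5040 = 1/72.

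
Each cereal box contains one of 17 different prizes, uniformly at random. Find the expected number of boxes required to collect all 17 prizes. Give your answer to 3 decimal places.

58.472

After i distinct types are collected, each trial gives a new one with probability (17−i)/17, so the expected wait for the next new type is 17/(17−i).
E = 17/17 + 17/16 + 17/15 + 17/14 + 17/13 + 17/12 + 17/11 + 17/10 + 17/9 + 17/8 + 17/7 + 17/6 + 17/5 + 17/4 + 17/3 + 17/2 + 17/1 = 42142223/720720 ≈ 58.472.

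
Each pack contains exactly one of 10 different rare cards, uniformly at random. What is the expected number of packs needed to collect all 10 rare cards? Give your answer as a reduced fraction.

7381/252

After i distinct types are collected, each trial gives a new one with probability (10−i)/10, so the expected wait for the next new type is 10/(10−i).
E = 10/10 + 10/9 + 10/8 + 10/7 + 10/6 + 10/5 + 10/4 + 10/3 + 10/2 + 10/1 = 7381/252.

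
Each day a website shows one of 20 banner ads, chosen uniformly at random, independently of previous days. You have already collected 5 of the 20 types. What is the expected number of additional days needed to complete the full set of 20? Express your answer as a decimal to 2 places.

Starting from 5 distinct types, each trial gives a new one with probability (20−i)/20 when i types are held, so the wait for the next new type is 20/(20−i).
E = 20/15 + 20/14 + 20/13 + 20/12 + 20/11 + 20/10 + 20/9 + 20/8 + 20/7 + 20/6 + 20/5 + 20/4 + 20/3 + 20/2 + 20/1 = 1195757/18018 ≈ 66.36.

66.36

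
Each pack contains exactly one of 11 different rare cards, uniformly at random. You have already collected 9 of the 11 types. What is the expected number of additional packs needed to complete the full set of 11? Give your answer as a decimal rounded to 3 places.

Starting from 9 distinct types, each trial gives a new one with probability (11−i)/11 when i types are held, so the wait for the next new type is 11/(11−i).
E = 11/2 + 11/1 = 33/2 ≈ 16.500.

16.500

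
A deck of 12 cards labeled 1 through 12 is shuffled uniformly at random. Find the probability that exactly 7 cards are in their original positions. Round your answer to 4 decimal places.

Choose which 7 of the 12 are fixed: C(12,7) = 792 ways.
The remaining 5 must have no fixed point: D(5) = 44.
P = 792·44/479001600 = 11/151200 ≈ 0.0001.

0.0001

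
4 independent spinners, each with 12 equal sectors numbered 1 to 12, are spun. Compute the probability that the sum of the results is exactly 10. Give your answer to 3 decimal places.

There are 12^4 = 20736 equally likely outcomes.
The number of ordered 4-tuples from {1,…,12} summing to 10 is 84.
P(sum = 10) = 84/20736 = 7/1728 ≈ 0.004.

0.004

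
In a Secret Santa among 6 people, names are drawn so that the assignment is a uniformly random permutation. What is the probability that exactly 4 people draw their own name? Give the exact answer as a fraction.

1/48

Choose which 4 of the 6 are fixed: C(6,4) = 15 ways.
The remaining 2 must have no fixed point: D(2) = 1.
P = 15·1/720 = 1/48.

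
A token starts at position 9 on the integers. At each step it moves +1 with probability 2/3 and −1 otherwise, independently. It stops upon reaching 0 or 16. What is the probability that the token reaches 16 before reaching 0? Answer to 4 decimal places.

Let r = q/p = (1/3)/(2/3) = 1/2. The recurrence P(i) = p·P(i+1) + q·P(i−1) with P(0)=0, P(16)=1 gives P(i) = (1 − r^i)/(1 − r^16).
P(9) = (1 − (1/2)^9) / (1 − (1/2)^16) = 65408/65535 ≈ 0.9981.

0.9981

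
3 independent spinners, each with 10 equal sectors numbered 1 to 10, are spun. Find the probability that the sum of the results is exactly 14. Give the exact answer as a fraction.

69/1000

There are 10^3 = 1000 equally likely outcomes.
The number of ordered 3-tuples from {1,…,10} summing to 14 is 69.
P(sum = 14) = 69/1000.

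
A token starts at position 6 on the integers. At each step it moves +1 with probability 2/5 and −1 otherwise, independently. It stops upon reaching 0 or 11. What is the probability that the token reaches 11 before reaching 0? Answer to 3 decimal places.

Let r = q/p = (3/5)/(2/5) = 3/2. The recurrence P(i) = p·P(i+1) + q·P(i−1) with P(0)=0, P(11)=1 gives P(i) = (1 − r^i)/(1 − r^11).
P(6) = (1 − (3/2)^6) / (1 − (3/2)^11) = 21280/175099 ≈ 0.122.

0.122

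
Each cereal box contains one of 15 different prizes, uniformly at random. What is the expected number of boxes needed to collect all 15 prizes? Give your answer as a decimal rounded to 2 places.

49.77

After i distinct types are collected, each trial gives a new one with probability (15−i)/15, so the expected wait for the next new type is 15/(15−i).
E = 15/15 + 15/14 + 15/13 + 15/12 + 15/11 + 15/10 + 15/9 + 15/8 + 15/7 + 15/6 + 15/5 + 15/4 + 15/3 + 15/2 + 15/1 = 1195757/24024 ≈ 49.77.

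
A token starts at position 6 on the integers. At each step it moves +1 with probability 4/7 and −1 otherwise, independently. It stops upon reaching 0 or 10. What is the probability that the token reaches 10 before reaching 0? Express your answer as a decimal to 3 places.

Let r = q/p = (3/7)/(4/7) = 3/4. The recurrence P(i) = p·P(i+1) + q·P(i−1) with P(0)=0, P(10)=1 gives P(i) = (1 − r^i)/(1 − r^10).
P(6) = (1 − (3/4)^6) / (1 − (3/4)^10) = 123136/141361 ≈ 0.871.

0.871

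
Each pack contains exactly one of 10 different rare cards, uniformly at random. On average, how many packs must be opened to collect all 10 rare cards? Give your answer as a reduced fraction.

7381/252

After i distinct types are collected, each trial gives a new one with probability (10−i)/10, so the expected wait for the next new type is 10/(10−i).
E = 10/10 + 10/9 + 10/8 + 10/7 + 10/6 + 10/5 + 10/4 + 10/3 + 10/2 + 10/1 = 7381/252.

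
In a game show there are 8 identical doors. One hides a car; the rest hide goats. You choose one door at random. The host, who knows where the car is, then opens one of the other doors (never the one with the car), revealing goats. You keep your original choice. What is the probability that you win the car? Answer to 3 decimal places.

0.125

The host can always open an empty door regardless of your choice, so this gives no information about your original door.
P(win by staying) = 1/8 ≈ 0.125.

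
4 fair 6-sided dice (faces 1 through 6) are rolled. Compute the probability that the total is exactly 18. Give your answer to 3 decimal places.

0.062

There are 6^4 = 1296 equally likely outcomes.
The number of ordered 4-tuples from {1,…,6} summing to 18 is 80.
P(sum = 18) = 80/1296 = 5/81 ≈ 0.062.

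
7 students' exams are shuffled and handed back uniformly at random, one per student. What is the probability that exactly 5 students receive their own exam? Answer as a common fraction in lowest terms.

1/240

Choose which 5 of the 7 are fixed: C(7,5) = 21 ways.
The remaining 2 must have no fixed point: D(2) = 1.
P = 21·1/5040 = 1/240.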